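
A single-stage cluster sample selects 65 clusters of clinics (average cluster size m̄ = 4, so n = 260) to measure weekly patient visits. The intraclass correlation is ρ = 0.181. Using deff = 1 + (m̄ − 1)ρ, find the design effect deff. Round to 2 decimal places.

deff = 1 + (4 − 1)·0.181 = 1 + 0.543 = 1.543.

1.54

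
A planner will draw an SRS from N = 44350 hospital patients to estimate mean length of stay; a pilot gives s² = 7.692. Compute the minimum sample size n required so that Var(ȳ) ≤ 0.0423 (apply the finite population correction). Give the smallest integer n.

182

Without fpc, n₀ = s²/D = 7.692/0.0423 = 181.8440.
With fpc, (1 − n/N)·s²/n ≤ D requires n ≥ n₀/(1 + n₀/N) = 181.8440/(1 + 181.8440/44350) = 181.1014.
Rounding up, n = 182.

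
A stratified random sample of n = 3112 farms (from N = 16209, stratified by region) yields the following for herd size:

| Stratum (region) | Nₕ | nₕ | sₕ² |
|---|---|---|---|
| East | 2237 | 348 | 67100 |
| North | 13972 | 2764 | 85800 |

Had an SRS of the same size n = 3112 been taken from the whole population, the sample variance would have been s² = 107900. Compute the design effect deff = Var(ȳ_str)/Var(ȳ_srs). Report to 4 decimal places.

Var(ȳ_str) = Σ Wₕ²(1−fₕ)sₕ²/nₕ with Wₕ = Nₕ/16209:
  East: (2237/16209)²·(1−348/2237)·67100/348 = 3.1011928
  North: (13972/16209)²·(1−2764/13972)·85800/2764 = 18.502206
  → Var(ȳ_str) = 21.603399.
Var(ȳ_srs) = (1 − 3112/16209)·107900/3112 = 28.015441.
deff = 21.603399 / 28.015441 = 0.7711.

0.7711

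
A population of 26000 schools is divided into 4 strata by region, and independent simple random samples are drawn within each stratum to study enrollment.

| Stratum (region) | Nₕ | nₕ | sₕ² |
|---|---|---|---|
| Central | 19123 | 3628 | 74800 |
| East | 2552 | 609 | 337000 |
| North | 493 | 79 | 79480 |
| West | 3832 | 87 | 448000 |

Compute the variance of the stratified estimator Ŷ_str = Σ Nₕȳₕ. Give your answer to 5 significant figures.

Var(Ŷ_str) = Σₕ Nₕ²(1 − fₕ)sₕ²/nₕ.
Central: 19123²·(1 − 3628/19123)·74800/3628 = 6.109166 × 10^9.
East: 2552²·(1 − 609/2552)·337000/609 = 2.7438861 × 10^9.
North: 493²·(1 − 79/493)·79480/79 = 2.0534211 × 10^8.
West: 3832²·(1 − 87/3832)·448000/87 = 7.3898578 × 10^10.
Sum = 8.2956972 × 10^10.

8.2957 × 10^10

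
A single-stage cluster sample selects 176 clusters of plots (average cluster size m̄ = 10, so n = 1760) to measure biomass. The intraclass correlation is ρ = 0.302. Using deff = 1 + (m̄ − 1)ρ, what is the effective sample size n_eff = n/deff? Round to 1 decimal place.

473.4

deff = 1 + (10 − 1)·0.302 = 1 + 2.718 = 3.718.
n_eff = 1760 / 3.718 = 473.4.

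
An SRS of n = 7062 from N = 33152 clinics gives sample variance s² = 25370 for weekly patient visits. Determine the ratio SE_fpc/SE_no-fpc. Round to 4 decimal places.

0.8871

f = n/N = 7062/33152 = 0.21301882.
SE_no-fpc = √(s²/n) = 1.8953804; SE_fpc = √((1−f)s²/n) = 1.6814291.
Ratio = √(1−f) = 0.88711960.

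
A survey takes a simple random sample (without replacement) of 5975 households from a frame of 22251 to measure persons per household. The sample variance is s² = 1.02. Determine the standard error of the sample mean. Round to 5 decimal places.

0.01117

Under SRS without replacement, Var(ȳ) = (1 − f)·s²/n with f = n/N = 5975/22251 = 0.26852726.
Var(ȳ) = (1 − 0.26852726)·1.02/5975 = 0.73147274·1.707113 × 10^-4 = 1.2487066 × 10^-4.
SE(ȳ) = √(1.2487066 × 10^-4) = 0.01117.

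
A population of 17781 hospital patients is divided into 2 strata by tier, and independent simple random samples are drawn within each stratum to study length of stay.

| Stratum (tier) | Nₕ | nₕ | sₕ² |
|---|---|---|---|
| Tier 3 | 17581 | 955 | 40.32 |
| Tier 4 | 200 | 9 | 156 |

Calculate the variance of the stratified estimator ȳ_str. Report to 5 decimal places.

0.04113

Var(ȳ_str) = Σₕ Wₕ²(1 − fₕ)sₕ²/nₕ with Wₕ = Nₕ/N, N = 17781.
Tier 3: Wₕ = 0.98875204; term = 0.98875204²·(1 − 0.05432000)·40.32/955 = 0.039033378.
Tier 4: Wₕ = 0.01124796; term = 0.01124796²·(1 − 0.04500000)·156/9 = 0.002094272.
Sum = 0.04112765.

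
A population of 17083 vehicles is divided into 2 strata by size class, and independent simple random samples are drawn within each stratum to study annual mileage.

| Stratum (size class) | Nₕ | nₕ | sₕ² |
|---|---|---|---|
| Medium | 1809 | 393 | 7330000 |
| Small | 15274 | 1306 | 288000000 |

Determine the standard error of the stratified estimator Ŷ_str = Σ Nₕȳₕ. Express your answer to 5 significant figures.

6.8626 × 10^6

Var(Ŷ_str) = Σₕ Nₕ²(1 − fₕ)sₕ²/nₕ.
Medium: 1809²·(1 − 393/1809)·7330000/393 = 4.777638 × 10^10.
Small: 15274²·(1 − 1306/15274)·288000000/1306 = 4.7047475 × 10^13.
Sum = 4.7095251 × 10^13.
SE = √(4.7095251 × 10^13) = 6.8626 × 10^6.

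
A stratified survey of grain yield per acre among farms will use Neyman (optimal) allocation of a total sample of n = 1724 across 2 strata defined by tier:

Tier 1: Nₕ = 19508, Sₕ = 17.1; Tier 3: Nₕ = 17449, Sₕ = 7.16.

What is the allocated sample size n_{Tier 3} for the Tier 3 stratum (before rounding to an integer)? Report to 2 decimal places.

Neyman allocation: nₕ = n·NₕSₕ / Σⱼ NⱼSⱼ.
Σ NⱼSⱼ = 19508·17.1 + 17449·7.16 = 458521.64.
n_{Tier 3} = 1724·17449·7.16 / 458521.64 = 469.74.

469.74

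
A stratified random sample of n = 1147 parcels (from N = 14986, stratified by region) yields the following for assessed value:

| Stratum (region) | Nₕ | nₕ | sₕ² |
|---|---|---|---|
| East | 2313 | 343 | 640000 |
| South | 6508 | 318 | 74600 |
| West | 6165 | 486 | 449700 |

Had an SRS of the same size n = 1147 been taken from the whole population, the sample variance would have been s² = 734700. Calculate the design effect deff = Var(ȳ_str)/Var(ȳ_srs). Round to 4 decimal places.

Var(ȳ_str) = Σ Wₕ²(1−fₕ)sₕ²/nₕ with Wₕ = Nₕ/14986:
  East: (2313/14986)²·(1−343/2313)·640000/343 = 37.857877
  South: (6508/14986)²·(1−318/6508)·74600/318 = 42.080263
  West: (6165/14986)²·(1−486/6165)·449700/486 = 144.25142
  → Var(ȳ_str) = 224.18956.
Var(ȳ_srs) = (1 − 1147/14986)·734700/1147 = 591.51478.
deff = 224.18956 / 591.51478 = 0.3790.

0.3790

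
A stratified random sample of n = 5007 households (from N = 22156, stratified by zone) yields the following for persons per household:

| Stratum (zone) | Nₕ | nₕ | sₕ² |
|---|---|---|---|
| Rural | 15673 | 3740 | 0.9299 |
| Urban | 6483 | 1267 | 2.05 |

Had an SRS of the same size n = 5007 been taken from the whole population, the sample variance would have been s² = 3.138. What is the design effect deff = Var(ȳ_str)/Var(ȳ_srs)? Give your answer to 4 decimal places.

0.4250

Var(ȳ_str) = Σ Wₕ²(1−fₕ)sₕ²/nₕ with Wₕ = Nₕ/22156:
  Rural: (15673/22156)²·(1−3740/15673)·0.9299/3740 = 9.4729164 × 10^-5
  Urban: (6483/22156)²·(1−1267/6483)·2.05/1267 = 1.114572 × 10^-4
  → Var(ȳ_str) = 2.0618636 × 10^-4.
Var(ȳ_srs) = (1 − 5007/22156)·3.138/5007 = 4.8509052 × 10^-4.
deff = (2.0618636 × 10^-4) / (4.8509052 × 10^-4) = 0.4250.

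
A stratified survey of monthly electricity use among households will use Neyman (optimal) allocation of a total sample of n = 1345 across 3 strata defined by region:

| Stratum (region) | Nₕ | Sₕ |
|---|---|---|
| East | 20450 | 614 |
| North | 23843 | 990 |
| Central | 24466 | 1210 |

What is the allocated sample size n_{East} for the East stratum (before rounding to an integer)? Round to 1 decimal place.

256.8

Neyman allocation: nₕ = n·NₕSₕ / Σⱼ NⱼSⱼ.
Σ NⱼSⱼ = 20450·614 + 23843·990 + 24466·1210 = 6.576473 × 10^7.
n_{East} = 1345·20450·614 / (6.576473 × 10^7) = 256.8.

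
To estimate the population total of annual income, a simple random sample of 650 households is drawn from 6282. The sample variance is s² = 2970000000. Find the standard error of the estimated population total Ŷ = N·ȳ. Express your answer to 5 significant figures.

Var(Ŷ) = N²·Var(ȳ) = N²·(1 − n/N)·s²/n.
f = 650/6282 = 0.10347023; Var(ȳ) = 0.89652977·2970000000/650 = 4.0964514 × 10^6.
Var(Ŷ) = 6282² · (4.0964514 × 10^6) = 1.6166041 × 10^14.
SE(Ŷ) = √(1.6166041 × 10^14) = 1.2715 × 10^7.

1.2715 × 10^7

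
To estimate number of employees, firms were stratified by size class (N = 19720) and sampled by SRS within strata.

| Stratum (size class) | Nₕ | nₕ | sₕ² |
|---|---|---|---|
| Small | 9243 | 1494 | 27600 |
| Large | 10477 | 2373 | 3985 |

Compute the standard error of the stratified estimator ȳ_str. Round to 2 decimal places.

1.94

Var(ȳ_str) = Σₕ Wₕ²(1 − fₕ)sₕ²/nₕ with Wₕ = Nₕ/N, N = 19720.
Small: Wₕ = 0.46871197; term = 0.46871197²·(1 − 0.16163583)·27600/1494 = 3.4025403.
Large: Wₕ = 0.53128803; term = 0.53128803²·(1 − 0.22649613)·3985/2373 = 0.36665123.
Sum = 3.7691915.
SE = √(3.7691915) = 1.94.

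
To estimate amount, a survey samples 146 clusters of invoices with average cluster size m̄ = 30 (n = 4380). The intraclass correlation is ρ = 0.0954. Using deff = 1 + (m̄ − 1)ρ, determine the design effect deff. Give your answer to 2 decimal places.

3.77

deff = 1 + (30 − 1)·0.0954 = 1 + 2.7666 = 3.7666.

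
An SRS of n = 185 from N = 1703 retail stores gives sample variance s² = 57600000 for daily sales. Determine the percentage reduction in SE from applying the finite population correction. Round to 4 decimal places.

f = n/N = 185/1703 = 0.10863183.
SE_no-fpc = √(s²/n) = 557.98867; SE_fpc = √((1−f)s²/n) = 526.80991.
Ratio = √(1−f) = 0.94412297. Reduction = 100·(1 − 0.94412297) = 5.5877%.

5.5877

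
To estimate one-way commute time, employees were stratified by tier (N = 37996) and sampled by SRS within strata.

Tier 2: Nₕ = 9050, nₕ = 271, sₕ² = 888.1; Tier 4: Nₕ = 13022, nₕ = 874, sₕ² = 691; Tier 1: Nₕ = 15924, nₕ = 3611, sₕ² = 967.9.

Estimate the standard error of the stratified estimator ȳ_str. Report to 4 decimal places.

0.5508

Var(ȳ_str) = Σₕ Wₕ²(1 − fₕ)sₕ²/nₕ with Wₕ = Nₕ/N, N = 37996.
Tier 2: Wₕ = 0.23818297; term = 0.23818297²·(1 − 0.02994475)·888.1/271 = 0.18034763.
Tier 4: Wₕ = 0.34272029; term = 0.34272029²·(1 − 0.06711719)·691/874 = 0.086631001.
Tier 1: Wₕ = 0.41909675; term = 0.41909675²·(1 − 0.22676463)·967.9/3611 = 0.036403513.
Sum = 0.30338214.
SE = √(0.30338214) = 0.5508.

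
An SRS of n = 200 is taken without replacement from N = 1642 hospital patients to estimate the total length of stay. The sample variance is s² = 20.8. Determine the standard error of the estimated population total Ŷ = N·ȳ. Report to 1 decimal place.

496.2

Var(Ŷ) = N²·Var(ȳ) = N²·(1 − n/N)·s²/n.
f = 200/1642 = 0.12180268; Var(ȳ) = 0.87819732·20.8/200 = 0.091332521.
Var(Ŷ) = 1642² · 0.091332521 = 246247.46.
SE(Ŷ) = √(246247.46) = 496.2.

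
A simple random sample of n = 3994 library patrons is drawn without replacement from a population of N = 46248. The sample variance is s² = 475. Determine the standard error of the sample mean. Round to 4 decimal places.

Under SRS without replacement, Var(ȳ) = (1 − f)·s²/n with f = n/N = 3994/46248 = 0.08636049.
Var(ȳ) = (1 − 0.08636049)·475/3994 = 0.91363951·0.11892839 = 0.10865768.
SE(ȳ) = √(0.10865768) = 0.3296.

0.3296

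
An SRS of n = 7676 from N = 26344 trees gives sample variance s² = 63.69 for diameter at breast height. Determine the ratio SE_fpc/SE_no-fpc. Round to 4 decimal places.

0.8418

f = n/N = 7676/26344 = 0.29137565.
SE_no-fpc = √(s²/n) = 0.091089463; SE_fpc = √((1−f)s²/n) = 0.076678954.
Ratio = √(1−f) = 0.84179829.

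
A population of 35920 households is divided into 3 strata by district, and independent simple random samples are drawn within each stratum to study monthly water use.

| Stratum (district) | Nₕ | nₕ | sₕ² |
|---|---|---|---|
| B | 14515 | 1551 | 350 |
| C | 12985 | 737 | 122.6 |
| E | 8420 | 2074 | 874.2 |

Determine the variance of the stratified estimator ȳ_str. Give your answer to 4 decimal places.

0.0709

Var(ȳ_str) = Σₕ Wₕ²(1 − fₕ)sₕ²/nₕ with Wₕ = Nₕ/N, N = 35920.
B: Wₕ = 0.40409243; term = 0.40409243²·(1 − 0.10685498)·350/1551 = 0.032910892.
C: Wₕ = 0.36149777; term = 0.36149777²·(1 − 0.05675780)·122.6/737 = 0.020504891.
E: Wₕ = 0.23440980; term = 0.23440980²·(1 − 0.24631829)·874.2/2074 = 0.017455872.
Sum = 0.070871655.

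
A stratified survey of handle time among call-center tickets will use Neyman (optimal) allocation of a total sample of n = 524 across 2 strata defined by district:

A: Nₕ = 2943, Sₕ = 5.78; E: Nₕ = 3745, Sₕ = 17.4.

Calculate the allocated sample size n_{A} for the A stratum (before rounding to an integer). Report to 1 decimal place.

108.5

Neyman allocation: nₕ = n·NₕSₕ / Σⱼ NⱼSⱼ.
Σ NⱼSⱼ = 2943·5.78 + 3745·17.4 = 82173.54.
n_{A} = 524·2943·5.78 / 82173.54 = 108.5.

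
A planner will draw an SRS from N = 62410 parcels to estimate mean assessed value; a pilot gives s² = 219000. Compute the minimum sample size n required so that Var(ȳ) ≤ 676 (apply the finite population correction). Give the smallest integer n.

Without fpc, n₀ = s²/D = 219000/676 = 323.9645.
With fpc, (1 − n/N)·s²/n ≤ D requires n ≥ n₀/(1 + n₀/N) = 323.9645/(1 + 323.9645/62410) = 322.2915.
Rounding up, n = 323.

323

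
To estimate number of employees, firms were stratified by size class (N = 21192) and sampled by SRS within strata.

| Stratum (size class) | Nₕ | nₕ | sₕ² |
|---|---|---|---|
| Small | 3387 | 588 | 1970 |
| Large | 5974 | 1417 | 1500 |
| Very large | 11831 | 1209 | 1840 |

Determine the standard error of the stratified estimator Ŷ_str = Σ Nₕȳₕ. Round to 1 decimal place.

15869.4

Var(Ŷ_str) = Σₕ Nₕ²(1 − fₕ)sₕ²/nₕ.
Small: 3387²·(1 − 588/3387)·1970/588 = 3.1761938 × 10^7.
Large: 5974²·(1 − 1417/5974)·1500/1417 = 2.8818121 × 10^7.
Very large: 11831²·(1 − 1209/11831)·1840/1209 = 1.9125785 × 10^8.
Sum = 2.5183791 × 10^8.
SE = √(2.5183791 × 10^8) = 15869.4.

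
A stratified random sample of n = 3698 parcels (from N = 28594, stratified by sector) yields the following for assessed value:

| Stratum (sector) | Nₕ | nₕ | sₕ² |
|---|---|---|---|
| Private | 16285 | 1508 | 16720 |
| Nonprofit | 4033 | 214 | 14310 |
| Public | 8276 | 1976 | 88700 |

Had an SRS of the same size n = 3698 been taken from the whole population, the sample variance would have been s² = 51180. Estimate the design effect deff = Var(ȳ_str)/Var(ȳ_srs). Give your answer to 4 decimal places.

0.6129

Var(ȳ_str) = Σ Wₕ²(1−fₕ)sₕ²/nₕ with Wₕ = Nₕ/28594:
  Private: (16285/28594)²·(1−1508/16285)·16720/1508 = 3.2633161
  Nonprofit: (4033/28594)²·(1−214/4033)·14310/214 = 1.2596617
  Public: (8276/28594)²·(1−1976/8276)·88700/1976 = 2.8625158
  → Var(ȳ_str) = 7.3854936.
Var(ȳ_srs) = (1 − 3698/28594)·51180/3698 = 12.050027.
deff = 7.3854936 / 12.050027 = 0.6129.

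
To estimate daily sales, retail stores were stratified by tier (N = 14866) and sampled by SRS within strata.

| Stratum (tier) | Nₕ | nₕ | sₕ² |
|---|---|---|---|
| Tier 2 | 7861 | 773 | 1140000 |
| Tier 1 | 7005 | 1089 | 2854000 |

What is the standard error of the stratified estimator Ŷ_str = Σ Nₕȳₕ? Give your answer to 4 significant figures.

Var(Ŷ_str) = Σₕ Nₕ²(1 − fₕ)sₕ²/nₕ.
Tier 2: 7861²·(1 − 773/7861)·1140000/773 = 8.2172569 × 10^10.
Tier 1: 7005²·(1 − 1089/7005)·2854000/1089 = 1.0860814 × 10^11.
Sum = 1.9078071 × 10^11.
SE = √(1.9078071 × 10^11) = 436800.

436800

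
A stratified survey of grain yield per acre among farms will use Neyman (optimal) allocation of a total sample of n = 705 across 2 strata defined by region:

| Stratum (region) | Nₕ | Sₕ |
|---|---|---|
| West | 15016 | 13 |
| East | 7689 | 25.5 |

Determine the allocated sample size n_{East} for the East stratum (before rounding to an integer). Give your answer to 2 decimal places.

Neyman allocation: nₕ = n·NₕSₕ / Σⱼ NⱼSⱼ.
Σ NⱼSⱼ = 15016·13 + 7689·25.5 = 391277.5.
n_{East} = 705·7689·25.5 / 391277.5 = 353.28.

353.28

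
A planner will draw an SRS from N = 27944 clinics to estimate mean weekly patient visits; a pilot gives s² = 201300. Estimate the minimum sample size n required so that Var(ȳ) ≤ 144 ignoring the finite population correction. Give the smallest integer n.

Without fpc, n₀ = s²/D = 201300/144 = 1397.9167.
Rounding up, n = 1398.

1398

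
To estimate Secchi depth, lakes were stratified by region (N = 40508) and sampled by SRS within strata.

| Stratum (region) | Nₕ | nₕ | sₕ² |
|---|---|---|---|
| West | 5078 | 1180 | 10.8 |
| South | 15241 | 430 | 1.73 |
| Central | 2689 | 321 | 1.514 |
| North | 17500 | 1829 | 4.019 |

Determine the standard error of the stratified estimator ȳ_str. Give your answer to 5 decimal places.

0.03239

Var(ȳ_str) = Σₕ Wₕ²(1 − fₕ)sₕ²/nₕ with Wₕ = Nₕ/N, N = 40508.
West: Wₕ = 0.12535795; term = 0.12535795²·(1 − 0.23237495)·10.8/1180 = 1.1040651 × 10^-4.
South: Wₕ = 0.37624667; term = 0.37624667²·(1 − 0.02821337)·1.73/430 = 5.5346975 × 10^-4.
Central: Wₕ = 0.06638195; term = 0.06638195²·(1 − 0.11937523)·1.514/321 = 1.8302556 × 10^-5.
North: Wₕ = 0.43201343; term = 0.43201343²·(1 − 0.10451429)·4.019/1829 = 3.6724632 × 10^-4.
Sum = 0.0010494251.
SE = √(0.0010494251) = 0.03239.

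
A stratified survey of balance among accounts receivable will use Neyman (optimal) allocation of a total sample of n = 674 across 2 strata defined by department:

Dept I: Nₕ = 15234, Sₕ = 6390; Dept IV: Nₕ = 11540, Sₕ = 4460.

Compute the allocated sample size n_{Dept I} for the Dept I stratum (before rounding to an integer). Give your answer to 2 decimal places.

440.89

Neyman allocation: nₕ = n·NₕSₕ / Σⱼ NⱼSⱼ.
Σ NⱼSⱼ = 15234·6390 + 11540·4460 = 1.4881366 × 10^8.
n_{Dept I} = 674·15234·6390 / (1.4881366 × 10^8) = 440.89.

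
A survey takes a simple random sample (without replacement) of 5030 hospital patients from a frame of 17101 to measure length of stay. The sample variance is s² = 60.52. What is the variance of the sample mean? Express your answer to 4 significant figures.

0.008493

Under SRS without replacement, Var(ȳ) = (1 − f)·s²/n with f = n/N = 5030/17101 = 0.29413485.
Var(ȳ) = (1 − 0.29413485)·60.52/5030 = 0.70586515·0.012031809 = 0.0084928348.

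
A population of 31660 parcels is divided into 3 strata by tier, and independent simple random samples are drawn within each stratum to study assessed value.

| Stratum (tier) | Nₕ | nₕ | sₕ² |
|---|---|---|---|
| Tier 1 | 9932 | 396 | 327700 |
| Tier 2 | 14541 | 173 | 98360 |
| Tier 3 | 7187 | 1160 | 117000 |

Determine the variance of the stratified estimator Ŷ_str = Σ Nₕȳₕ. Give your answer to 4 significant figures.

Var(Ŷ_str) = Σₕ Nₕ²(1 − fₕ)sₕ²/nₕ.
Tier 1: 9932²·(1 − 396/9932)·327700/396 = 7.8376201 × 10^10.
Tier 2: 14541²·(1 − 173/14541)·98360/173 = 1.1878539 × 10^11.
Tier 3: 7187²·(1 − 1160/7187)·117000/1160 = 4.3689463 × 10^9.
Sum = 2.0153054 × 10^11.

2.015 × 10^11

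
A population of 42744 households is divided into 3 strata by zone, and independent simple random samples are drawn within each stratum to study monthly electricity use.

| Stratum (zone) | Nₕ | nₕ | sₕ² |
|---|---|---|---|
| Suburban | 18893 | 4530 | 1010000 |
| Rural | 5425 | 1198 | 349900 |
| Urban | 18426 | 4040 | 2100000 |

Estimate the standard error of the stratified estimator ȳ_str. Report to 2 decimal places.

10.59

Var(ȳ_str) = Σₕ Wₕ²(1 − fₕ)sₕ²/nₕ with Wₕ = Nₕ/N, N = 42744.
Suburban: Wₕ = 0.44200356; term = 0.44200356²·(1 − 0.23977134)·1010000/4530 = 33.114556.
Rural: Wₕ = 0.12691840; term = 0.12691840²·(1 − 0.22082949)·349900/1198 = 3.6658002.
Urban: Wₕ = 0.43107805; term = 0.43107805²·(1 − 0.21925540)·2100000/4040 = 75.415173.
Sum = 112.19553.
SE = √(112.19553) = 10.59.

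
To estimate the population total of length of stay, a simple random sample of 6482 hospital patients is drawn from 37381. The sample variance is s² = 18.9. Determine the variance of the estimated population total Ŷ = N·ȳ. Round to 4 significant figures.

3.368 × 10^6

Var(Ŷ) = N²·Var(ȳ) = N²·(1 − n/N)·s²/n.
f = 6482/37381 = 0.17340360; Var(ȳ) = 0.82659640·18.9/6482 = 0.0024101623.
Var(Ŷ) = 37381² · 0.0024101623 = 3.3678142 × 10^6.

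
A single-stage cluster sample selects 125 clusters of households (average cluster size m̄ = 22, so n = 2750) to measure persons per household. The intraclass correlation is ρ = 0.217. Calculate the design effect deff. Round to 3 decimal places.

5.557

deff = 1 + (22 − 1)·0.217 = 1 + 4.557 = 5.557.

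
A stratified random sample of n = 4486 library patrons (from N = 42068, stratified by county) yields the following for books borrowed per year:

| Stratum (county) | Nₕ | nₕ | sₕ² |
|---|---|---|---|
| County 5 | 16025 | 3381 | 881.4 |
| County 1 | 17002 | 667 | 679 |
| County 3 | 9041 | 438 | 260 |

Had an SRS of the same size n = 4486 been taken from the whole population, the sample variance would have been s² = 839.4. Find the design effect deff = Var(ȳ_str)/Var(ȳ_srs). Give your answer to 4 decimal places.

1.2903

Var(ȳ_str) = Σ Wₕ²(1−fₕ)sₕ²/nₕ with Wₕ = Nₕ/42068:
  County 5: (16025/42068)²·(1−3381/16025)·881.4/3381 = 0.029847411
  County 1: (17002/42068)²·(1−667/17002)·679/667 = 0.1597568
  County 3: (9041/42068)²·(1−438/9041)·260/438 = 0.026089268
  → Var(ȳ_str) = 0.21569348.
Var(ȳ_srs) = (1 − 4486/42068)·839.4/4486 = 0.16716206.
deff = 0.21569348 / 0.16716206 = 1.2903.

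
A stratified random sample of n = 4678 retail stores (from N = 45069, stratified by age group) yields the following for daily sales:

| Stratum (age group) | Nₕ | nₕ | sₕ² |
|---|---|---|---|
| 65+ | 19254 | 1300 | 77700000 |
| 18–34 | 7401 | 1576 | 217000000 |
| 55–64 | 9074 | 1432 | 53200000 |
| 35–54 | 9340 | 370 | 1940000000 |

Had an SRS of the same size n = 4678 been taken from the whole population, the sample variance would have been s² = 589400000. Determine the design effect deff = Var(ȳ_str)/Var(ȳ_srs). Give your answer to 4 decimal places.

2.0425

Var(ȳ_str) = Σ Wₕ²(1−fₕ)sₕ²/nₕ with Wₕ = Nₕ/45069:
  65+: (19254/45069)²·(1−1300/19254)·77700000/1300 = 10171.945
  18–34: (7401/45069)²·(1−1576/7401)·217000000/1576 = 2922.362
  55–64: (9074/45069)²·(1−1432/9074)·53200000/1432 = 1268.29
  35–54: (9340/45069)²·(1−370/9340)·1940000000/370 = 216263.63
  → Var(ȳ_str) = 230626.23.
Var(ȳ_srs) = (1 − 4678/45069)·589400000/4678 = 112916.29.
deff = 230626.23 / 112916.29 = 2.0425.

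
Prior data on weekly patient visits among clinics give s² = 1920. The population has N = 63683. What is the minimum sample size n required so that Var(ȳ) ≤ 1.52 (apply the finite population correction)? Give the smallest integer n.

1239

Without fpc, n₀ = s²/D = 1920/1.52 = 1263.1579.
With fpc, (1 − n/N)·s²/n ≤ D requires n ≥ n₀/(1 + n₀/N) = 1263.1579/(1 + 1263.1579/63683) = 1238.5904.
Rounding up, n = 1239.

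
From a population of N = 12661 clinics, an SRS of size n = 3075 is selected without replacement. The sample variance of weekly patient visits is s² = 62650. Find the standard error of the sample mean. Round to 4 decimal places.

3.9276

Under SRS without replacement, Var(ȳ) = (1 − f)·s²/n with f = n/N = 3075/12661 = 0.24287181.
Var(ȳ) = (1 − 0.24287181)·62650/3075 = 0.75712819·20.373984 = 15.425717.
SE(ȳ) = √(15.425717) = 3.9276.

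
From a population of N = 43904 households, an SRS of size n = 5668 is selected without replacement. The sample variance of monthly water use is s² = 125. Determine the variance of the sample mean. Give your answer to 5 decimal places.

0.01921

Under SRS without replacement, Var(ȳ) = (1 − f)·s²/n with f = n/N = 5668/43904 = 0.12909985.
Var(ȳ) = (1 − 0.12909985)·125/5668 = 0.87090015·0.022053634 = 0.019206513.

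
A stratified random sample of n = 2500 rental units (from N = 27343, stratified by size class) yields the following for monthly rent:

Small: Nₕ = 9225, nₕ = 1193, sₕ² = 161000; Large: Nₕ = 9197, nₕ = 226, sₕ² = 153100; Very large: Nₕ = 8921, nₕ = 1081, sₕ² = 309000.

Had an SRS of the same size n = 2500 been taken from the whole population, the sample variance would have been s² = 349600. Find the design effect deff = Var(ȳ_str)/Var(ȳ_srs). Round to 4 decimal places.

Var(ȳ_str) = Σ Wₕ²(1−fₕ)sₕ²/nₕ with Wₕ = Nₕ/27343:
  Small: (9225/27343)²·(1−1193/9225)·161000/1193 = 13.374673
  Large: (9197/27343)²·(1−226/9197)·153100/226 = 74.758653
  Very large: (8921/27343)²·(1−1081/8921)·309000/1081 = 26.740533
  → Var(ȳ_str) = 114.87386.
Var(ȳ_srs) = (1 − 2500/27343)·349600/2500 = 127.05428.
deff = 114.87386 / 127.05428 = 0.9041.

0.9041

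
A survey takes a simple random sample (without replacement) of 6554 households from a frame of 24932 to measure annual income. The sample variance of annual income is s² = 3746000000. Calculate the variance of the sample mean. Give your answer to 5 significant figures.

421310

Under SRS without replacement, Var(ȳ) = (1 − f)·s²/n with f = n/N = 6554/24932 = 0.26287502.
Var(ȳ) = (1 − 0.26287502)·3746000000/6554 = 0.73712498·571559.35 = 421310.68.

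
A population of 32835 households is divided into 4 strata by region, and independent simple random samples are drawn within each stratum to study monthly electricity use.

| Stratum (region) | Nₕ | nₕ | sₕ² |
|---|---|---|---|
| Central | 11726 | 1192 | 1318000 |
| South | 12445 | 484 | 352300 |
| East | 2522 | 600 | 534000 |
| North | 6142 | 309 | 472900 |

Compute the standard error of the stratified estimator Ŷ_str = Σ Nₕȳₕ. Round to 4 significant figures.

Var(Ŷ_str) = Σₕ Nₕ²(1 − fₕ)sₕ²/nₕ.
Central: 11726²·(1 − 1192/11726)·1318000/1192 = 1.3657851 × 10^11.
South: 12445²·(1 − 484/12445)·352300/484 = 1.0835019 × 10^11.
East: 2522²·(1 − 600/2522)·534000/600 = 4.3140828 × 10^9.
North: 6142²·(1 − 309/6142)·472900/309 = 5.482929 × 10^10.
Sum = 3.0407207 × 10^11.
SE = √(3.0407207 × 10^11) = 551400.

551400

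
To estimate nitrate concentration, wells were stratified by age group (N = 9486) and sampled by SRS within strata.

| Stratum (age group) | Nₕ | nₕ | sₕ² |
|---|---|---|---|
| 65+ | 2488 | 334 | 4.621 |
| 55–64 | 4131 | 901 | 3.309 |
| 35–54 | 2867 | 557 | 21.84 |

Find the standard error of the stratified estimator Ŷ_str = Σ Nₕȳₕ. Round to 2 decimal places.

618.73

Var(Ŷ_str) = Σₕ Nₕ²(1 − fₕ)sₕ²/nₕ.
65+: 2488²·(1 − 334/2488)·4.621/334 = 74145.633.
55–64: 4131²·(1 − 901/4131)·3.309/901 = 49003.793.
35–54: 2867²·(1 − 557/2867)·21.84/557 = 259679.17.
Sum = 382828.6.
SE = √(382828.6) = 618.73.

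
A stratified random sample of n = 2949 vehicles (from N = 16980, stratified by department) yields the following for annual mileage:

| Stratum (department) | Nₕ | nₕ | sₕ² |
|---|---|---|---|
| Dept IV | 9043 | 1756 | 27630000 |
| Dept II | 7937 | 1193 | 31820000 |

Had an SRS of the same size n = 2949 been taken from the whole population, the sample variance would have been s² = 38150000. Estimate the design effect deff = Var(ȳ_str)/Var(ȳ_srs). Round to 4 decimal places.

0.7996

Var(ȳ_str) = Σ Wₕ²(1−fₕ)sₕ²/nₕ with Wₕ = Nₕ/16980:
  Dept IV: (9043/16980)²·(1−1756/9043)·27630000/1756 = 3596.1873
  Dept II: (7937/16980)²·(1−1193/7937)·31820000/1193 = 4951.7453
  → Var(ȳ_str) = 8547.9326.
Var(ȳ_srs) = (1 − 2949/16980)·38150000/2949 = 10689.828.
deff = 8547.9326 / 10689.828 = 0.7996.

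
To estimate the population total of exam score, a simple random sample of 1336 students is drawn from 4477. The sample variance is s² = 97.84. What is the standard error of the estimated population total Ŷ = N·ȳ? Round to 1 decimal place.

Var(Ŷ) = N²·Var(ȳ) = N²·(1 − n/N)·s²/n.
f = 1336/4477 = 0.29841412; Var(ȳ) = 0.70158588·97.84/1336 = 0.051379613.
Var(Ŷ) = 4477² · 0.051379613 = 1.0298288 × 10^6.
SE(Ŷ) = √(1.0298288 × 10^6) = 1014.8.

1014.8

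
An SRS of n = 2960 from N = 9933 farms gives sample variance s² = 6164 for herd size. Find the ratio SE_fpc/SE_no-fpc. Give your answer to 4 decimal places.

f = n/N = 2960/9933 = 0.29799658.
SE_no-fpc = √(s²/n) = 1.4430636; SE_fpc = √((1−f)s²/n) = 1.2090801.
Ratio = √(1−f) = 0.83785645.

0.8379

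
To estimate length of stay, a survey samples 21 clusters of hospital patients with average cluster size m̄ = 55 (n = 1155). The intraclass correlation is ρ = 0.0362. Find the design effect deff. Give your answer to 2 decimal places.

2.95

deff = 1 + (55 − 1)·0.0362 = 1 + 1.9548 = 2.9548.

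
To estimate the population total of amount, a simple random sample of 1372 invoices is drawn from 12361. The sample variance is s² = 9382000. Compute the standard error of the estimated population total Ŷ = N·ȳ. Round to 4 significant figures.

963800

Var(Ŷ) = N²·Var(ȳ) = N²·(1 − n/N)·s²/n.
f = 1372/12361 = 0.11099426; Var(ȳ) = 0.88900574·9382000/1372 = 6079.1923.
Var(Ŷ) = 12361² · 6079.1923 = 9.2886606 × 10^11.
SE(Ŷ) = √(9.2886606 × 10^11) = 963800.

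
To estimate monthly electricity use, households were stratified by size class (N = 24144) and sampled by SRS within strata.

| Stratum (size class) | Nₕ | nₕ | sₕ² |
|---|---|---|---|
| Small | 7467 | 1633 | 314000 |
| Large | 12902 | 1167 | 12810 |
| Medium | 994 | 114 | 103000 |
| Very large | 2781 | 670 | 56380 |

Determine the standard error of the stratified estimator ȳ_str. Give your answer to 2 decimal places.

4.41

Var(ȳ_str) = Σₕ Wₕ²(1 − fₕ)sₕ²/nₕ with Wₕ = Nₕ/N, N = 24144.
Small: Wₕ = 0.30926938; term = 0.30926938²·(1 − 0.21869559)·314000/1633 = 14.369366.
Large: Wₕ = 0.53437707; term = 0.53437707²·(1 − 0.09045109)·12810/1167 = 2.851018.
Medium: Wₕ = 0.04116965; term = 0.04116965²·(1 − 0.11468813)·103000/114 = 1.3557605.
Very large: Wₕ = 0.11518390; term = 0.11518390²·(1 − 0.24092053)·56380/670 = 0.84746359.
Sum = 19.423608.
SE = √(19.423608) = 4.41.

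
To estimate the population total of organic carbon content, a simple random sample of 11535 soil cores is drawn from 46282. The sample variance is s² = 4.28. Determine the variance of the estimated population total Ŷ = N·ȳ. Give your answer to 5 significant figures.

Var(Ŷ) = N²·Var(ȳ) = N²·(1 − n/N)·s²/n.
f = 11535/46282 = 0.24923296; Var(ȳ) = 0.75076704·4.28/11535 = 2.7856809 × 10^-4.
Var(Ŷ) = 46282² · (2.7856809 × 10^-4) = 596699.4.

596700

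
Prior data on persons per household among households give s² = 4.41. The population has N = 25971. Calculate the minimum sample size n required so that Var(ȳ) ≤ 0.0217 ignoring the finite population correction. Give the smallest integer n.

204

Without fpc, n₀ = s²/D = 4.41/0.0217 = 203.2258.
Rounding up, n = 204.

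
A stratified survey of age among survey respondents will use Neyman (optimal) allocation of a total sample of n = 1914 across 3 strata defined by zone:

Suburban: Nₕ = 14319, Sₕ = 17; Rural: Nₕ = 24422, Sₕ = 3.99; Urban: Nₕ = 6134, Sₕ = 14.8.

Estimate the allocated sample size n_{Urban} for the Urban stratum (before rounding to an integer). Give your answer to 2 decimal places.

Neyman allocation: nₕ = n·NₕSₕ / Σⱼ NⱼSⱼ.
Σ NⱼSⱼ = 14319·17 + 24422·3.99 + 6134·14.8 = 431649.98.
n_{Urban} = 1914·6134·14.8 / 431649.98 = 402.55.

402.55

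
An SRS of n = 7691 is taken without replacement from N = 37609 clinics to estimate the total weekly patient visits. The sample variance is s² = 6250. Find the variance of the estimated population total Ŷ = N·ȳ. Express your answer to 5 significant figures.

Var(Ŷ) = N²·Var(ȳ) = N²·(1 − n/N)·s²/n.
f = 7691/37609 = 0.20449892; Var(ȳ) = 0.79550108·6250/7691 = 0.64645452.
Var(Ŷ) = 37609² · 0.64645452 = 9.1436911 × 10^8.

9.1437 × 10^8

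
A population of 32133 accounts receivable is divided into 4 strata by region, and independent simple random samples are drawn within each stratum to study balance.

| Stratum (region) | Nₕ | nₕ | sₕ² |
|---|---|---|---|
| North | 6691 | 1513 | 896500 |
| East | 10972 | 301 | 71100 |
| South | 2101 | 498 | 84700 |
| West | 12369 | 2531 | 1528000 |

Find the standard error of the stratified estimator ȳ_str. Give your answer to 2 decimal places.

Var(ȳ_str) = Σₕ Wₕ²(1 − fₕ)sₕ²/nₕ with Wₕ = Nₕ/N, N = 32133.
North: Wₕ = 0.20822830; term = 0.20822830²·(1 − 0.22612465)·896500/1513 = 19.882084.
East: Wₕ = 0.34145582; term = 0.34145582²·(1 − 0.02743347)·71100/301 = 26.784989.
South: Wₕ = 0.06538450; term = 0.06538450²·(1 − 0.23702999)·84700/498 = 0.55476761.
West: Wₕ = 0.38493138; term = 0.38493138²·(1 − 0.20462446)·1528000/2531 = 71.149208.
Sum = 118.37105.
SE = √(118.37105) = 10.88.

10.88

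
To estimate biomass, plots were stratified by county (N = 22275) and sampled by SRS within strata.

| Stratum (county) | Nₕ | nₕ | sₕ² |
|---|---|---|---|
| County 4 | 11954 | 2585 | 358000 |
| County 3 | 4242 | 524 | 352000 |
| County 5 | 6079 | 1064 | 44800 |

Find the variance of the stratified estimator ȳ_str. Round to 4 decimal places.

55.2002

Var(ȳ_str) = Σₕ Wₕ²(1 − fₕ)sₕ²/nₕ with Wₕ = Nₕ/N, N = 22275.
County 4: Wₕ = 0.53665544; term = 0.53665544²·(1 − 0.21624561)·358000/2585 = 31.260329.
County 3: Wₕ = 0.19043771; term = 0.19043771²·(1 − 0.12352664)·352000/524 = 21.352857.
County 5: Wₕ = 0.27290685; term = 0.27290685²·(1 − 0.17502879)·44800/1064 = 2.5870453.
Sum = 55.200231.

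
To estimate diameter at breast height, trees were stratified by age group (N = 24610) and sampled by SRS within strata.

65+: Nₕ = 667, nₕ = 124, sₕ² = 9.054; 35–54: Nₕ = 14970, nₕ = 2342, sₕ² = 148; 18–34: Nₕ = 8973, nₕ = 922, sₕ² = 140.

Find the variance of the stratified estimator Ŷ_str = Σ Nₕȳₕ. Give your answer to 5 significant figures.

Var(Ŷ_str) = Σₕ Nₕ²(1 − fₕ)sₕ²/nₕ.
65+: 667²·(1 − 124/667)·9.054/124 = 26445.055.
35–54: 14970²·(1 − 2342/14970)·148/2342 = 1.1946239 × 10^7.
18–34: 8973²·(1 − 922/8973)·140/922 = 1.0969444 × 10^7.
Sum = 2.2942128 × 10^7.

2.2942 × 10^7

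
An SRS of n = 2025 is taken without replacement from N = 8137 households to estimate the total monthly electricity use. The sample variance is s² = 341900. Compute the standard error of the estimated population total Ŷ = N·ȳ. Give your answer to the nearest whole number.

91635

Var(Ŷ) = N²·Var(ȳ) = N²·(1 − n/N)·s²/n.
f = 2025/8137 = 0.24886322; Var(ȳ) = 0.75113678·341900/2025 = 126.82156.
Var(Ŷ) = 8137² · 126.82156 = 8.396953 × 10^9.
SE(Ŷ) = √(8.396953 × 10^9) = 91635.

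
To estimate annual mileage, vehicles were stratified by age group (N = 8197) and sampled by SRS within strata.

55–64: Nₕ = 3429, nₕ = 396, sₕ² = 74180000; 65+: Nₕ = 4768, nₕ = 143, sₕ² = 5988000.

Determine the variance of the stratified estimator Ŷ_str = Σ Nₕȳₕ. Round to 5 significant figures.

2.8716 × 10^12

Var(Ŷ_str) = Σₕ Nₕ²(1 − fₕ)sₕ²/nₕ.
55–64: 3429²·(1 − 396/3429)·74180000/396 = 1.948191 × 10^12.
65+: 4768²·(1 − 143/4768)·5988000/143 = 9.2340822 × 10^11.
Sum = 2.8715992 × 10^12.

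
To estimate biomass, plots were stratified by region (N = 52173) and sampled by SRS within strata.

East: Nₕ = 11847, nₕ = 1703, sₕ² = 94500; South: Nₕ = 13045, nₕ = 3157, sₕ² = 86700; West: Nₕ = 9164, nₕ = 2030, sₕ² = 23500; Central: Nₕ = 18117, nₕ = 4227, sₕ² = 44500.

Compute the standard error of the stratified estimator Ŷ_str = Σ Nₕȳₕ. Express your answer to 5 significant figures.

116690

Var(Ŷ_str) = Σₕ Nₕ²(1 − fₕ)sₕ²/nₕ.
East: 11847²·(1 − 1703/11847)·94500/1703 = 6.6686019 × 10^9.
South: 13045²·(1 − 3157/13045)·86700/3157 = 3.5423956 × 10^9.
West: 9164²·(1 − 2030/9164)·23500/2030 = 7.5681549 × 10^8.
Central: 18117²·(1 − 4227/18117)·44500/4227 = 2.6492094 × 10^9.
Sum = 1.3617022 × 10^10.
SE = √(1.3617022 × 10^10) = 116690.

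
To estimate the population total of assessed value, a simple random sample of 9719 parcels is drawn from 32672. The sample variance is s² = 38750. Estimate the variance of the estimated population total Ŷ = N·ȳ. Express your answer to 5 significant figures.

Var(Ŷ) = N²·Var(ȳ) = N²·(1 − n/N)·s²/n.
f = 9719/32672 = 0.29747184; Var(ȳ) = 0.70252816·38750/9719 = 2.8010049.
Var(Ŷ) = 32672² · 2.8010049 = 2.9899595 × 10^9.

2.9900 × 10^9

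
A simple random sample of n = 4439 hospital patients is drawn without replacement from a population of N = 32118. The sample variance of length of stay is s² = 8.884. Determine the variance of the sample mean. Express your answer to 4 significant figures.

Under SRS without replacement, Var(ȳ) = (1 − f)·s²/n with f = n/N = 4439/32118 = 0.13820910.
Var(ȳ) = (1 − 0.13820910)·8.884/4439 = 0.86179090·0.0020013517 = 0.0017247466.

0.001725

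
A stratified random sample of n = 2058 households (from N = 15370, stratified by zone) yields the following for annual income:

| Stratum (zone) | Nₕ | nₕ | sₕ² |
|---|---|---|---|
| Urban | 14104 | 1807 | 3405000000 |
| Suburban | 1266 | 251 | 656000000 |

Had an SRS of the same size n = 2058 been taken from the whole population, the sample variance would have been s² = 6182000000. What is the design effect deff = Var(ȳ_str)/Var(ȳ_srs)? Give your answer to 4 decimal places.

0.5372

Var(ȳ_str) = Σ Wₕ²(1−fₕ)sₕ²/nₕ with Wₕ = Nₕ/15370:
  Urban: (14104/15370)²·(1−1807/14104)·3405000000/1807 = 1.3834157 × 10^6
  Suburban: (1266/15370)²·(1−251/1266)·656000000/251 = 14216.154
  → Var(ȳ_str) = 1.3976319 × 10^6.
Var(ȳ_srs) = (1 − 2058/15370)·6182000000/2058 = 2.6016752 × 10^6.
deff = (1.3976319 × 10^6) / (2.6016752 × 10^6) = 0.5372.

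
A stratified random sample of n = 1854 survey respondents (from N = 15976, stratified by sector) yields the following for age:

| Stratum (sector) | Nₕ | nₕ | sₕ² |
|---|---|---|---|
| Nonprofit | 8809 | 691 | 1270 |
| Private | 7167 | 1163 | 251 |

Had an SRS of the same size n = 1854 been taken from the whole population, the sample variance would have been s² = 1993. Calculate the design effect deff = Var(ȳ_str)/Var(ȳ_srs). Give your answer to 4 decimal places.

0.5802

Var(ȳ_str) = Σ Wₕ²(1−fₕ)sₕ²/nₕ with Wₕ = Nₕ/15976:
  Nonprofit: (8809/15976)²·(1−691/8809)·1270/691 = 0.51495019
  Private: (7167/15976)²·(1−1163/7167)·251/1163 = 0.03638614
  → Var(ȳ_str) = 0.55133633.
Var(ȳ_srs) = (1 − 1854/15976)·1993/1854 = 0.95022341.
deff = 0.55133633 / 0.95022341 = 0.5802.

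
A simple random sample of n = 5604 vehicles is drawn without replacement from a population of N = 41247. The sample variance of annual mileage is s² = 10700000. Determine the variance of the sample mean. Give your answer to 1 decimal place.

1649.9

Under SRS without replacement, Var(ȳ) = (1 − f)·s²/n with f = n/N = 5604/41247 = 0.13586443.
Var(ȳ) = (1 − 0.13586443)·10700000/5604 = 0.86413557·1909.3505 = 1649.9377.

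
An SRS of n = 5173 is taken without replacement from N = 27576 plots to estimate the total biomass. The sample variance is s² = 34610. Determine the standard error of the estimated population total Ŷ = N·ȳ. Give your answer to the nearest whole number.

64291

Var(Ŷ) = N²·Var(ȳ) = N²·(1 − n/N)·s²/n.
f = 5173/27576 = 0.18759066; Var(ȳ) = 0.81240934·34610/5173 = 5.4354315.
Var(Ŷ) = 27576² · 5.4354315 = 4.1332966 × 10^9.
SE(Ŷ) = √(4.1332966 × 10^9) = 64291.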